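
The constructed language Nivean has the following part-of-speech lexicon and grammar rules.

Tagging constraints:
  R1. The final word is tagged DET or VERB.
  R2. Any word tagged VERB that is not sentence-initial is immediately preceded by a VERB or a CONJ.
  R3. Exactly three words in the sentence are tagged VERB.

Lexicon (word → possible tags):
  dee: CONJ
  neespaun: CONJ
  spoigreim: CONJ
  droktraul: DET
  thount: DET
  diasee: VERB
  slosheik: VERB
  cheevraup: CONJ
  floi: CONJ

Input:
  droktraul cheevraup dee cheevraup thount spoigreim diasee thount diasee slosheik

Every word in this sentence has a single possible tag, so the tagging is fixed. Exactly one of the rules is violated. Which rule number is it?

Fixed tagging: DET CONJ CONJ CONJ DET CONJ VERB DET VERB VERB.
Checking each rule: R1 ok, R2 fails, R3 ok.
Only rule 2 fails.

2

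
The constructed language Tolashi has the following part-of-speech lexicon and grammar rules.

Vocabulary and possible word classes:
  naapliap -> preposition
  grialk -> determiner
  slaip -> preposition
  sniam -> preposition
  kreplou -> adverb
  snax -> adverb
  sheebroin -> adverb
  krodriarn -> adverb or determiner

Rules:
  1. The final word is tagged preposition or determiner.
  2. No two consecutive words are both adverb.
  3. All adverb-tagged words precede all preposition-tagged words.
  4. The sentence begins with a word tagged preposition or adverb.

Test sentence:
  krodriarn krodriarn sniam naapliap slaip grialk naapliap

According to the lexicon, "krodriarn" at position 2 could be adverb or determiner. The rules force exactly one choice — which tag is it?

determiner

Candidates per position — 1:krodriarn {adverb,determiner}; 2:krodriarn {adverb,determiner}; 3:sniam {preposition}; 4:naapliap {preposition}; 5:slaip {preposition}; 6:grialk {determiner}; 7:naapliap {preposition}.
If word 1 were determiner, no tagging could satisfy rule 4; so word 1 is adverb.
If word 2 were adverb, no tagging could satisfy rule 2; so word 2 is determiner.
The only consistent sequence is: adverb determiner preposition preposition preposition determiner preposition.
Verifying each rule — rule 1 ✓; rule 2 ✓; rule 3 ✓; rule 4 ✓.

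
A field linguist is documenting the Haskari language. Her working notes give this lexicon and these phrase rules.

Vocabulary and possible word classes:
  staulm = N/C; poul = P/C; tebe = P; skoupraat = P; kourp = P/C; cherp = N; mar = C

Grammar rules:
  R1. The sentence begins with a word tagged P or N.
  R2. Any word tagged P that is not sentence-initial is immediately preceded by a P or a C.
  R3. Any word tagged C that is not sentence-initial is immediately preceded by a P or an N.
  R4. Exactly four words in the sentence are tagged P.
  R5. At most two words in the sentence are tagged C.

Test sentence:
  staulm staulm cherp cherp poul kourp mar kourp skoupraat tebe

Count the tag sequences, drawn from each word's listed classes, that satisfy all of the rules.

Candidates per position — 1:staulm {N,C}; 2:staulm {N,C}; 3:cherp {N}; 4:cherp {N}; 5:poul {P,C}; 6:kourp {P,C}; 7:mar {C}; 8:kourp {P,C}; 9:skoupraat {P}; 10:tebe {P}.
There are 32 candidate sequences in total.
The sequences that satisfy every rule: N N N N C P C P P P.
Count = 1.

1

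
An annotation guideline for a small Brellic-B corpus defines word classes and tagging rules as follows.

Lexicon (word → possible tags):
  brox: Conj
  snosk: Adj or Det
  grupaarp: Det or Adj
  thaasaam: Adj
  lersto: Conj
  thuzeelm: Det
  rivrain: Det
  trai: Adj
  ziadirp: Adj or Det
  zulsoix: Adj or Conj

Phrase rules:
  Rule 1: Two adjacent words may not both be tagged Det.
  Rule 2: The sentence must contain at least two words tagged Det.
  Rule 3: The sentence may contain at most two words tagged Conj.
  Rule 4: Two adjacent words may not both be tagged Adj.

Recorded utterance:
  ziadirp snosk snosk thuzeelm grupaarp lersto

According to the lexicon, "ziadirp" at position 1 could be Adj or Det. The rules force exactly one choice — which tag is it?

Adj

Candidates per position — 1:ziadirp {Adj,Det}; 2:snosk {Adj,Det}; 3:snosk {Adj,Det}; 4:thuzeelm {Det}; 5:grupaarp {Det,Adj}; 6:lersto {Conj}.
Position 3: tagging it Det would leave rule 1 unsatisfiable, so it must be Adj.
Position 5: tagging it Det would leave rule 1 unsatisfiable, so it must be Adj.
Position 2: tagging it Adj would leave rule 4 unsatisfiable, so it must be Det.
Position 1: tagging it Det would leave rule 1 unsatisfiable, so it must be Adj.
The only consistent sequence is: Adj Det Adj Det Adj Conj.
Checking: rule 1 ✓; rule 2 ✓; rule 3 ✓; rule 4 ✓.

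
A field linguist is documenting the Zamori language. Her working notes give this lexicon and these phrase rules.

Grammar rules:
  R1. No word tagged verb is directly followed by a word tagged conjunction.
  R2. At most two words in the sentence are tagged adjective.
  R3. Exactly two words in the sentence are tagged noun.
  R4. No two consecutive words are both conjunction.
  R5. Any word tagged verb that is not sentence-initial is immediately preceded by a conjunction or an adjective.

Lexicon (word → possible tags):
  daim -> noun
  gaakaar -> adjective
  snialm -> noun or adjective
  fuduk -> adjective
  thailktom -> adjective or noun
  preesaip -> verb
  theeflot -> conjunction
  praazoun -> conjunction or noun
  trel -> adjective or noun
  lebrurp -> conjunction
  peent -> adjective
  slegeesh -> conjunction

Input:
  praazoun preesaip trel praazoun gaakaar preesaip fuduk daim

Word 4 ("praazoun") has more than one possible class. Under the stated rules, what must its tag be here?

conjunction

Candidates per position — 1:praazoun {conjunction,noun}; 2:preesaip {verb}; 3:trel {adjective,noun}; 4:praazoun {conjunction,noun}; 5:gaakaar {adjective}; 6:preesaip {verb}; 7:fuduk {adjective}; 8:daim {noun}.
Position 1: noun is ruled out by rule 5; that leaves conjunction.
Position 3: adjective is ruled out by rule 2; that leaves noun.
Position 4: noun is ruled out by rule 3; that leaves conjunction.
So the tagging must be: conjunction verb noun conjunction adjective verb adjective noun.
Check: rule 1 ok; rule 2 ok; rule 3 ok; rule 4 ok; rule 5 ok.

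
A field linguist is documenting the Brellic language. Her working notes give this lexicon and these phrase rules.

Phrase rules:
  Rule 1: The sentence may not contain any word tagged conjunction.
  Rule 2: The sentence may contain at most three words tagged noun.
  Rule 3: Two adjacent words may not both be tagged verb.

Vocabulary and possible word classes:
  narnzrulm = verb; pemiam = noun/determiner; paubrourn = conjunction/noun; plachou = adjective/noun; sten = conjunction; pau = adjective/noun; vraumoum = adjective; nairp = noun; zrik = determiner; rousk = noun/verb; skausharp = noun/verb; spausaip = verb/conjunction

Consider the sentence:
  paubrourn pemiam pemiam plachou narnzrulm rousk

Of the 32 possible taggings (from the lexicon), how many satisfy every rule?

4

Candidates per position — 1:paubrourn {conjunction,noun}; 2:pemiam {noun,determiner}; 3:pemiam {noun,determiner}; 4:plachou {adjective,noun}; 5:narnzrulm {verb}; 6:rousk {noun,verb}.
There are 32 candidate sequences in total.
The sequences that satisfy every rule: noun noun determiner adjective verb noun; noun determiner noun adjective verb noun; noun determiner determiner adjective verb noun; noun determiner determiner noun verb noun.
Count = 4.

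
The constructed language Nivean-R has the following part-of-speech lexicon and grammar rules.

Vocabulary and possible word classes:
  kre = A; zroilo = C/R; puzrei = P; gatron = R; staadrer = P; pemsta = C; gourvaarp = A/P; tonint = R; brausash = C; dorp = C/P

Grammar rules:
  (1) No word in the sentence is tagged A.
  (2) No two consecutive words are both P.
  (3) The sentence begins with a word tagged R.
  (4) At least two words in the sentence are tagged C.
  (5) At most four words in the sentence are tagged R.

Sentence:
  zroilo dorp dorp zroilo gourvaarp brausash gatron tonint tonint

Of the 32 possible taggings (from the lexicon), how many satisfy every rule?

3

Candidates per position — 1:zroilo {C,R}; 2:dorp {C,P}; 3:dorp {C,P}; 4:zroilo {C,R}; 5:gourvaarp {A,P}; 6:brausash {C}; 7:gatron {R}; 8:tonint {R}; 9:tonint {R}.
There are 32 candidate sequences in total.
The sequences that satisfy every rule: R C C C P C R R R; R C P C P C R R R; R P C C P C R R R.
Count = 3.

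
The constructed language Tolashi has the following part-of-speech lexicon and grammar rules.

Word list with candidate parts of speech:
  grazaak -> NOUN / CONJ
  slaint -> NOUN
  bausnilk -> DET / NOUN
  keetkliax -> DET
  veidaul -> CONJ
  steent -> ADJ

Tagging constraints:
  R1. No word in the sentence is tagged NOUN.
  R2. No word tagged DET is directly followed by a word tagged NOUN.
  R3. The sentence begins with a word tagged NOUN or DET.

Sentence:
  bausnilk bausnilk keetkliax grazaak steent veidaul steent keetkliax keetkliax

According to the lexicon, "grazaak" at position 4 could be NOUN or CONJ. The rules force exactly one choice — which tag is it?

CONJ

Candidates per position — 1:bausnilk {DET,NOUN}; 2:bausnilk {DET,NOUN}; 3:keetkliax {DET}; 4:grazaak {NOUN,CONJ}; 5:steent {ADJ}; 6:veidaul {CONJ}; 7:steent {ADJ}; 8:keetkliax {DET}; 9:keetkliax {DET}.
Word 1 cannot be NOUN — rule 1 would then fail for every completion. It is DET.
Word 2 cannot be NOUN — rule 1 would then fail for every completion. It is DET.
Word 4 cannot be NOUN — rule 1 would then fail for every completion. It is CONJ.
That leaves exactly one tagging: DET DET DET CONJ ADJ CONJ ADJ DET DET.
Check: rule 1 satisfied; rule 2 satisfied; rule 3 satisfied.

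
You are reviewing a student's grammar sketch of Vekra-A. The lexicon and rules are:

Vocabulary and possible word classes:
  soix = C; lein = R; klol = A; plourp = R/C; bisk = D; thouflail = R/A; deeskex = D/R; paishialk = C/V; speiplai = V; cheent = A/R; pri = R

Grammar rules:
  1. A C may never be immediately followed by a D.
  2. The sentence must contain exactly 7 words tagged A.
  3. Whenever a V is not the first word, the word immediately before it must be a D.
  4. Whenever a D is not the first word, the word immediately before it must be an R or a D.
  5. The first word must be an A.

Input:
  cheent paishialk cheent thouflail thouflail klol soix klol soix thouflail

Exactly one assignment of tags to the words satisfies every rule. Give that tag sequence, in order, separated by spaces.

Candidates per position — 1:cheent {A,R}; 2:paishialk {C,V}; 3:cheent {A,R}; 4:thouflail {R,A}; 5:thouflail {R,A}; 6:klol {A}; 7:soix {C}; 8:klol {A}; 9:soix {C}; 10:thouflail {R,A}.
Word 1 cannot be R — rule 2 would then fail for every completion. It is A.
Word 2 cannot be V — rule 3 would then fail for every completion. It is C.
Word 3 cannot be R — rule 2 would then fail for every completion. It is A.
Word 4 cannot be R — rule 2 would then fail for every completion. It is A.
Word 5 cannot be R — rule 2 would then fail for every completion. It is A.
Word 10 cannot be R — rule 2 would then fail for every completion. It is A.
So the tagging must be: A C A A A A C A C A.
Checking: rule 1 ok; rule 2 ok; rule 3 ok; rule 4 ok; rule 5 ok.

A C A A A A C A C A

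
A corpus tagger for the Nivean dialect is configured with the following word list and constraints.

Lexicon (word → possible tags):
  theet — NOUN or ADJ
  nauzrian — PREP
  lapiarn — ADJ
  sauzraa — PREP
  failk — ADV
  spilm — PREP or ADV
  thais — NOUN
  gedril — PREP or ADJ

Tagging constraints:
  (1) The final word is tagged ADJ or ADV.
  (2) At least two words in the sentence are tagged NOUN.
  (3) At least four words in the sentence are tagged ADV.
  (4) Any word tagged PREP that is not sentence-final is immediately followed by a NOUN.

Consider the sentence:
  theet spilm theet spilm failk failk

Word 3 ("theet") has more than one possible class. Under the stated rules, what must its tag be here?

Candidates per position — 1:theet {NOUN,ADJ}; 2:spilm {PREP,ADV}; 3:theet {NOUN,ADJ}; 4:spilm {PREP,ADV}; 5:failk {ADV}; 6:failk {ADV}.
At position 1, choosing ADJ makes rule 2 impossible to satisfy; hence NOUN.
At position 2, choosing PREP makes rule 3 impossible to satisfy; hence ADV.
At position 3, choosing ADJ makes rule 2 impossible to satisfy; hence NOUN.
At position 4, choosing PREP makes rule 3 impossible to satisfy; hence ADV.
That leaves exactly one tagging: NOUN ADV NOUN ADV ADV ADV.
Rule-by-rule: rule 1 holds; rule 2 holds; rule 3 holds; rule 4 holds.

NOUN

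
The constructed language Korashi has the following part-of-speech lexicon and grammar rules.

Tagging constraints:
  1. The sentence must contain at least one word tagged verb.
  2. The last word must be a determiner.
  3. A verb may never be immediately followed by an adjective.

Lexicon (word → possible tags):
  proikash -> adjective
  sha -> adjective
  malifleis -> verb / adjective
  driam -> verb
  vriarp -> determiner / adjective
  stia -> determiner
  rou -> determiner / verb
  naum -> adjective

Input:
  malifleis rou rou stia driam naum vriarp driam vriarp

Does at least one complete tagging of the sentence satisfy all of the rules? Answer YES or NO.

NO

Candidates per position — 1:malifleis {verb,adjective}; 2:rou {determiner,verb}; 3:rou {determiner,verb}; 4:stia {determiner}; 5:driam {verb}; 6:naum {adjective}; 7:vriarp {determiner,adjective}; 8:driam {verb}; 9:vriarp {determiner,adjective}.
Rule 3 cannot be satisfied by any choice of tags from the lexicon.
So there is no consistent tagging.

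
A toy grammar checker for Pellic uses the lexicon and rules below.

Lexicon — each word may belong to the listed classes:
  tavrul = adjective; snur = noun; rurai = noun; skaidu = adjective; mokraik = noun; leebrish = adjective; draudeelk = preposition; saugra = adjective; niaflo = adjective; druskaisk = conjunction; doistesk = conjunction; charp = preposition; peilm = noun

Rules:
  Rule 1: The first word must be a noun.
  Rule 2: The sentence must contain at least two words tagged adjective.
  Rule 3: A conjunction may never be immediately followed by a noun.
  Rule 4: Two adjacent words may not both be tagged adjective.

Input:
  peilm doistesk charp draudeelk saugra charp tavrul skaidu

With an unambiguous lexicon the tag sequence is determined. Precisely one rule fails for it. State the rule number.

Fixed tagging: noun conjunction preposition preposition adjective preposition adjective adjective.
Applying the rules: R1 pass, R2 pass, R3 pass, R4 fail.
Only rule 4 fails.

4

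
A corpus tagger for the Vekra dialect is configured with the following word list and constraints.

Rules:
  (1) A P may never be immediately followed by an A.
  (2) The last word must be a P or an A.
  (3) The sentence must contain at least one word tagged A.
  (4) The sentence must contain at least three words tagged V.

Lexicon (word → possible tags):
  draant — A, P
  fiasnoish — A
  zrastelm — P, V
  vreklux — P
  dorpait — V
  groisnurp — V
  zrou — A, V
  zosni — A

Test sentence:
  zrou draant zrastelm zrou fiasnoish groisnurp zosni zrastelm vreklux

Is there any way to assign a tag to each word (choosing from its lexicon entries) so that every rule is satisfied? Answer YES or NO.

Candidates per position — 1:zrou {A,V}; 2:draant {A,P}; 3:zrastelm {P,V}; 4:zrou {A,V}; 5:fiasnoish {A}; 6:groisnurp {V}; 7:zosni {A}; 8:zrastelm {P,V}; 9:vreklux {P}.
One satisfying assignment: V A V V A V A V P.
Rule-by-rule: rule 1 satisfied; rule 2 satisfied; rule 3 satisfied; rule 4 satisfied.

YES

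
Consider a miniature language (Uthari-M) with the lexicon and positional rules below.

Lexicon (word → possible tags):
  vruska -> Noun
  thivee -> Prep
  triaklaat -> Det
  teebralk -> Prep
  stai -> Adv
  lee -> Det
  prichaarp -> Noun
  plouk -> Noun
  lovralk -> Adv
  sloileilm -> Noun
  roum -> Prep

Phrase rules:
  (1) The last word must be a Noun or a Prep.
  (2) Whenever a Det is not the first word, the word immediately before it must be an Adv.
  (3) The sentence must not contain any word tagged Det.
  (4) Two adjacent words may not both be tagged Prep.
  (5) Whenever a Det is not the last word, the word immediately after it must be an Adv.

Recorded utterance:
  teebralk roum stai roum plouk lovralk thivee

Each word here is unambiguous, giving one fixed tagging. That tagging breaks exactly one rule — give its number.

Fixed tagging: Prep Prep Adv Prep Noun Adv Prep.
Applying the rules: R1 pass, R2 pass, R3 pass, R4 fail, R5 pass.
Only rule 4 fails.

4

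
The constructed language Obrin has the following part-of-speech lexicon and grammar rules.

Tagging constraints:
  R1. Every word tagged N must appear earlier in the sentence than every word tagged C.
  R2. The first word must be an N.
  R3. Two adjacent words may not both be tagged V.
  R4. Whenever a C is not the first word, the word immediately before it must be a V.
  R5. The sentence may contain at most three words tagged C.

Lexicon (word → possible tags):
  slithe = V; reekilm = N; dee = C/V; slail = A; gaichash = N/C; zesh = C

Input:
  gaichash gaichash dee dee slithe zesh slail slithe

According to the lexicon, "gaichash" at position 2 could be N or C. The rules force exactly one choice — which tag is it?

N

Candidates per position — 1:gaichash {N,C}; 2:gaichash {N,C}; 3:dee {C,V}; 4:dee {C,V}; 5:slithe {V}; 6:zesh {C}; 7:slail {A}; 8:slithe {V}.
Position 1: tagging it C would leave rule 2 unsatisfiable, so it must be N.
Position 2: tagging it C would leave rule 4 unsatisfiable, so it must be N.
Position 3: tagging it C would leave rule 4 unsatisfiable, so it must be V.
Position 4: tagging it V would leave rule 3 unsatisfiable, so it must be C.
That leaves exactly one tagging: N N V C V C A V.
Verifying each rule — rule 1 ok; rule 2 ok; rule 3 ok; rule 4 ok; rule 5 ok.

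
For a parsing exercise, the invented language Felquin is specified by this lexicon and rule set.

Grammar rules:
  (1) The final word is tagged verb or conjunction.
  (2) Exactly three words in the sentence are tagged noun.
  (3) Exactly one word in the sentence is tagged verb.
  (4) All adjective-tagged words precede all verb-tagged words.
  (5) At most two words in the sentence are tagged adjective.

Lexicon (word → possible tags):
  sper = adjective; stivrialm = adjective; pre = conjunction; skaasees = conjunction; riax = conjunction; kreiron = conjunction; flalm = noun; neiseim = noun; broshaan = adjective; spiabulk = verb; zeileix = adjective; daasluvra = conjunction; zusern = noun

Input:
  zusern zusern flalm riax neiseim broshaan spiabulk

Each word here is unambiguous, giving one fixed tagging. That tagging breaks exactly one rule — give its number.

2

Fixed tagging: noun noun noun conjunction noun adjective verb.
Applying the rules: R1 holds, R2 violated, R3 holds, R4 holds, R5 holds.
Only rule 2 fails.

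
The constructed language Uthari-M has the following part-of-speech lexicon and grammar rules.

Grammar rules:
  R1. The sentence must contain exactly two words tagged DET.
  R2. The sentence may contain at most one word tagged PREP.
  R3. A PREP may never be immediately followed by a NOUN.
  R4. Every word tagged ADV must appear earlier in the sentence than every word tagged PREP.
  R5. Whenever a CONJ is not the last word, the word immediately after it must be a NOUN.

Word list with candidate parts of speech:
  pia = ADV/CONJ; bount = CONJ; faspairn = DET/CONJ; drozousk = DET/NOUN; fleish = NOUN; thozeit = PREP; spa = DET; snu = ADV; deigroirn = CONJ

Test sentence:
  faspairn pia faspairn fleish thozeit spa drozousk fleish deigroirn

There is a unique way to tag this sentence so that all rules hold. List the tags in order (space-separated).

DET ADV CONJ NOUN PREP DET NOUN NOUN CONJ

Candidates per position — 1:faspairn {DET,CONJ}; 2:pia {ADV,CONJ}; 3:faspairn {DET,CONJ}; 4:fleish {NOUN}; 5:thozeit {PREP}; 6:spa {DET}; 7:drozousk {DET,NOUN}; 8:fleish {NOUN}; 9:deigroirn {CONJ}.
At position 1, choosing CONJ makes rule 5 impossible to satisfy; hence DET.
At position 2, choosing CONJ makes rule 5 impossible to satisfy; hence ADV.
At position 3, choosing DET makes rule 1 impossible to satisfy; hence CONJ.
At position 7, choosing DET makes rule 1 impossible to satisfy; hence NOUN.
The unique satisfying tagging is: DET ADV CONJ NOUN PREP DET NOUN NOUN CONJ.
Rule-by-rule: rule 1 satisfied; rule 2 satisfied; rule 3 satisfied; rule 4 satisfied; rule 5 satisfied.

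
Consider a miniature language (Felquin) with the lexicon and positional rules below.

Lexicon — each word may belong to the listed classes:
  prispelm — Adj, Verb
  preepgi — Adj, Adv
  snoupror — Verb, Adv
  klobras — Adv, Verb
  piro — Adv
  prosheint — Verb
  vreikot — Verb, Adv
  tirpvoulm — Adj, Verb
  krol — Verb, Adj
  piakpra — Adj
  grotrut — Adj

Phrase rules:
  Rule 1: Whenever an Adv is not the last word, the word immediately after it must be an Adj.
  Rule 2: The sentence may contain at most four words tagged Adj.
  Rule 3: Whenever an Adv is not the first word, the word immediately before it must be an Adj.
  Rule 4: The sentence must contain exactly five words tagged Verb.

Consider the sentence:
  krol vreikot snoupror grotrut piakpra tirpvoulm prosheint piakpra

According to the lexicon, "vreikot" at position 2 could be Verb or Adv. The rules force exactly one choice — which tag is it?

Verb

Candidates per position — 1:krol {Verb,Adj}; 2:vreikot {Verb,Adv}; 3:snoupror {Verb,Adv}; 4:grotrut {Adj}; 5:piakpra {Adj}; 6:tirpvoulm {Adj,Verb}; 7:prosheint {Verb}; 8:piakpra {Adj}.
If word 1 were Adj, no tagging could satisfy rule 4; so word 1 is Verb.
If word 2 were Adv, no tagging could satisfy rule 1; so word 2 is Verb.
If word 3 were Adv, no tagging could satisfy rule 3; so word 3 is Verb.
If word 6 were Adj, no tagging could satisfy rule 4; so word 6 is Verb.
The only consistent sequence is: Verb Verb Verb Adj Adj Verb Verb Adj.
Verifying each rule — rule 1 satisfied; rule 2 satisfied; rule 3 satisfied; rule 4 satisfied.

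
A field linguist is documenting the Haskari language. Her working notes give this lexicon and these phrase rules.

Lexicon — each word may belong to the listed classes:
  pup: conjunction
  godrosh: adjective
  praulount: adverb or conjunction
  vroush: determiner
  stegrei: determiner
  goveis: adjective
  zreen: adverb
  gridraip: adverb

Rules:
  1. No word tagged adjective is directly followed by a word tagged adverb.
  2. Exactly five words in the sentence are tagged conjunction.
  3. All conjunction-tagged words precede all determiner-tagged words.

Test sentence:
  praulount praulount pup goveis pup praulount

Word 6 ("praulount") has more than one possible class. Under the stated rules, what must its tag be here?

conjunction

Candidates per position — 1:praulount {adverb,conjunction}; 2:praulount {adverb,conjunction}; 3:pup {conjunction}; 4:goveis {adjective}; 5:pup {conjunction}; 6:praulount {adverb,conjunction}.
At position 1, choosing adverb makes rule 2 impossible to satisfy; hence conjunction.
At position 2, choosing adverb makes rule 2 impossible to satisfy; hence conjunction.
At position 6, choosing adverb makes rule 2 impossible to satisfy; hence conjunction.
That leaves exactly one tagging: conjunction conjunction conjunction adjective conjunction conjunction.
Checking: rule 1 holds; rule 2 holds; rule 3 holds.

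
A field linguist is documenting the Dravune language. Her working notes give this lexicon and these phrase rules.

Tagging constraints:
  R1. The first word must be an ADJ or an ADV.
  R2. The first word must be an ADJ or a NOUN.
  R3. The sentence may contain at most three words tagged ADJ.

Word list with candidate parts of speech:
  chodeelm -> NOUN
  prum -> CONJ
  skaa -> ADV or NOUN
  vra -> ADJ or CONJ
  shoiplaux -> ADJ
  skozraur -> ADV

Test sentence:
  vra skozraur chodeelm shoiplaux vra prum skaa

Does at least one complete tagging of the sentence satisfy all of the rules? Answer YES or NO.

YES

Candidates per position — 1:vra {ADJ,CONJ}; 2:skozraur {ADV}; 3:chodeelm {NOUN}; 4:shoiplaux {ADJ}; 5:vra {ADJ,CONJ}; 6:prum {CONJ}; 7:skaa {ADV,NOUN}.
One satisfying assignment: ADJ ADV NOUN ADJ CONJ CONJ ADV.
Verifying each rule — rule 1 satisfied; rule 2 satisfied; rule 3 satisfied.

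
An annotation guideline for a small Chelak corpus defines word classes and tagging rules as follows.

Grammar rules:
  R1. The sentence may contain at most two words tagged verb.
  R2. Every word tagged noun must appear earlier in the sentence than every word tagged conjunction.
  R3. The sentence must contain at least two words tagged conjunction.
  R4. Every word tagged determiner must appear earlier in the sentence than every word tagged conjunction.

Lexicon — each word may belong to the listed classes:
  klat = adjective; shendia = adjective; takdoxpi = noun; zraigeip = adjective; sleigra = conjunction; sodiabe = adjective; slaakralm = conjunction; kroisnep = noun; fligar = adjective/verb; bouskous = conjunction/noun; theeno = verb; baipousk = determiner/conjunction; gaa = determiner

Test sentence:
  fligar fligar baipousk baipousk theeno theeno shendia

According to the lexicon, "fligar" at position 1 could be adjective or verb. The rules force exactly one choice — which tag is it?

adjective

Candidates per position — 1:fligar {adjective,verb}; 2:fligar {adjective,verb}; 3:baipousk {determiner,conjunction}; 4:baipousk {determiner,conjunction}; 5:theeno {verb}; 6:theeno {verb}; 7:shendia {adjective}.
Position 1: tagging it verb would leave rule 1 unsatisfiable, so it must be adjective.
Position 2: tagging it verb would leave rule 1 unsatisfiable, so it must be adjective.
Position 3: tagging it determiner would leave rule 3 unsatisfiable, so it must be conjunction.
Position 4: tagging it determiner would leave rule 3 unsatisfiable, so it must be conjunction.
The only consistent sequence is: adjective adjective conjunction conjunction verb verb adjective.
Rule-by-rule: rule 1 satisfied; rule 2 satisfied; rule 3 satisfied; rule 4 satisfied.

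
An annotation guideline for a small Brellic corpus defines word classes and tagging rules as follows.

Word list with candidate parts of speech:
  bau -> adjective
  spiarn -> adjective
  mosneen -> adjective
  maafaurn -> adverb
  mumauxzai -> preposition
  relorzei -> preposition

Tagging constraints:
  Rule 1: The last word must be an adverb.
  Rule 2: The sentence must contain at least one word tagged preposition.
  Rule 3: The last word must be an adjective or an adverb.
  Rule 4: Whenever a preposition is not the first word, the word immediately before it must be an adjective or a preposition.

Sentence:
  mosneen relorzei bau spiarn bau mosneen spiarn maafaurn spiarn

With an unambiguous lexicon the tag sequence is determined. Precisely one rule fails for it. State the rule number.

Fixed tagging: adjective preposition adjective adjective adjective adjective adjective adverb adjective.
Rule check: R1 ✗, R2 ✓, R3 ✓, R4 ✓.
Only rule 1 fails.

1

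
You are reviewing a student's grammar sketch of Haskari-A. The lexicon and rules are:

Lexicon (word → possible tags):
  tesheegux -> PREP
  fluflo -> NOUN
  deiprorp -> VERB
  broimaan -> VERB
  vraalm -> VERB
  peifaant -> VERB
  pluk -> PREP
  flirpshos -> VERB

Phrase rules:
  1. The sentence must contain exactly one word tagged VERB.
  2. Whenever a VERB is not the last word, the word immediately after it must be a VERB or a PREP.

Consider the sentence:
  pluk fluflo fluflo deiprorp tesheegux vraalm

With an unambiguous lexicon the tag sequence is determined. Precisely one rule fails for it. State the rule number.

1

Fixed tagging: PREP NOUN NOUN VERB PREP VERB.
Rule check: R1 fails, R2 ok.
Only rule 1 fails.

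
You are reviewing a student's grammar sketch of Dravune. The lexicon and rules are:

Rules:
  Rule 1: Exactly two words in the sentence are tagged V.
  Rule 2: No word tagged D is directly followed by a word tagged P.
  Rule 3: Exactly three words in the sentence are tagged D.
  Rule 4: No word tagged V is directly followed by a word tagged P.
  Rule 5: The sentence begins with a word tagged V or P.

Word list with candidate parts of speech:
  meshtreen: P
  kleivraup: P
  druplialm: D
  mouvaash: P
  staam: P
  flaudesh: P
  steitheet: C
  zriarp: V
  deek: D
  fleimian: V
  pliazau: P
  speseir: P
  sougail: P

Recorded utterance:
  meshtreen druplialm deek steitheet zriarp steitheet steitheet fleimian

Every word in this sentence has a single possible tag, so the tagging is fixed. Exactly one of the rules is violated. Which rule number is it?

Fixed tagging: P D D C V C C V.
Rule check: R1 pass, R2 pass, R3 fail, R4 pass, R5 pass.
Only rule 3 fails.

3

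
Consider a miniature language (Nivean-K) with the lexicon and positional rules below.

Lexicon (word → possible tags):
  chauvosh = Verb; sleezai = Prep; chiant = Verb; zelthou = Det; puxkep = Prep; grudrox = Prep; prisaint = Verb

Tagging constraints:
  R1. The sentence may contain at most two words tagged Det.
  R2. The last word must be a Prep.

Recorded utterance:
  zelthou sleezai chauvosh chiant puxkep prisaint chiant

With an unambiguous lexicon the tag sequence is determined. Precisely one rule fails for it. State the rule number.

2

Fixed tagging: Det Prep Verb Verb Prep Verb Verb.
Applying the rules: R1 ok, R2 fails.
Only rule 2 fails.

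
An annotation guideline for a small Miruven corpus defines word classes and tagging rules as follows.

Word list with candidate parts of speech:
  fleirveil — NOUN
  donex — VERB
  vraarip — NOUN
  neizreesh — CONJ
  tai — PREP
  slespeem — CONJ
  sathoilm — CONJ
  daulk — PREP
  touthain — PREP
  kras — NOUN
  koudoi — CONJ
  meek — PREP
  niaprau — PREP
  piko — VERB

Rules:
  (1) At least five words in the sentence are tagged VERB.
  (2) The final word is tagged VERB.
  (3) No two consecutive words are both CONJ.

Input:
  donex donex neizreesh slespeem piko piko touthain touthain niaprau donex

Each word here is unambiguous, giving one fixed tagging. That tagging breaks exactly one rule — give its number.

Fixed tagging: VERB VERB CONJ CONJ VERB VERB PREP PREP PREP VERB.
Checking each rule: R1 pass, R2 pass, R3 fail.
Only rule 3 fails.

3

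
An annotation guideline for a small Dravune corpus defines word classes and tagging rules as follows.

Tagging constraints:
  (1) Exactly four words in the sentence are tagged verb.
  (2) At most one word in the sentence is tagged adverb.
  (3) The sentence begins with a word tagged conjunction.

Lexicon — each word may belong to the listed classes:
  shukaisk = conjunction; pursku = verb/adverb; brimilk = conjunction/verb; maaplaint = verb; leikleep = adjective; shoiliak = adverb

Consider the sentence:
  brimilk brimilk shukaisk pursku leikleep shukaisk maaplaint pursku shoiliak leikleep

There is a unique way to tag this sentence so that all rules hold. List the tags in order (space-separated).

Candidates per position — 1:brimilk {conjunction,verb}; 2:brimilk {conjunction,verb}; 3:shukaisk {conjunction}; 4:pursku {verb,adverb}; 5:leikleep {adjective}; 6:shukaisk {conjunction}; 7:maaplaint {verb}; 8:pursku {verb,adverb}; 9:shoiliak {adverb}; 10:leikleep {adjective}.
If word 1 were verb, no tagging could satisfy rule 3; so word 1 is conjunction.
If word 2 were conjunction, no tagging could satisfy rule 1; so word 2 is verb.
If word 4 were adverb, no tagging could satisfy rule 1; so word 4 is verb.
If word 8 were adverb, no tagging could satisfy rule 1; so word 8 is verb.
The unique satisfying tagging is: conjunction verb conjunction verb adjective conjunction verb verb adverb adjective.
Checking: rule 1 ✓; rule 2 ✓; rule 3 ✓.

conjunction verb conjunction verb adjective conjunction verb verb adverb adjective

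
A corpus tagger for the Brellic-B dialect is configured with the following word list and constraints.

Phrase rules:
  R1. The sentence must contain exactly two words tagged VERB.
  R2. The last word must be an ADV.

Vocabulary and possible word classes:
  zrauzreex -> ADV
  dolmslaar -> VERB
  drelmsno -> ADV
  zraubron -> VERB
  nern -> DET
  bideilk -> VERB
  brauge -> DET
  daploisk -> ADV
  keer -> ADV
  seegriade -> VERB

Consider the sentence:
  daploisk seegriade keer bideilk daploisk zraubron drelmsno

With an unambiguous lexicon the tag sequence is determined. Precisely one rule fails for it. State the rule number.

Fixed tagging: ADV VERB ADV VERB ADV VERB ADV.
Checking each rule: R1 ✗, R2 ✓.
Only rule 1 fails.

1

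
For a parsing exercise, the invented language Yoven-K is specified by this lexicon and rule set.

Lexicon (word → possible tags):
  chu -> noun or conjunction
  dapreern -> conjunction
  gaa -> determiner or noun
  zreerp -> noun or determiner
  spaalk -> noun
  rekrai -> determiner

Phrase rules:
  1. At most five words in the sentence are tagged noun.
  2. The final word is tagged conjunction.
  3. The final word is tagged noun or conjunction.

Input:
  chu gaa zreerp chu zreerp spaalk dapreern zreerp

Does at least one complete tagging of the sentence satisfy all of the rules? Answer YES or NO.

Candidates per position — 1:chu {noun,conjunction}; 2:gaa {determiner,noun}; 3:zreerp {noun,determiner}; 4:chu {noun,conjunction}; 5:zreerp {noun,determiner}; 6:spaalk {noun}; 7:dapreern {conjunction}; 8:zreerp {noun,determiner}.
Rule 2 cannot be satisfied by any choice of tags from the lexicon.
So there is no consistent tagging.

NO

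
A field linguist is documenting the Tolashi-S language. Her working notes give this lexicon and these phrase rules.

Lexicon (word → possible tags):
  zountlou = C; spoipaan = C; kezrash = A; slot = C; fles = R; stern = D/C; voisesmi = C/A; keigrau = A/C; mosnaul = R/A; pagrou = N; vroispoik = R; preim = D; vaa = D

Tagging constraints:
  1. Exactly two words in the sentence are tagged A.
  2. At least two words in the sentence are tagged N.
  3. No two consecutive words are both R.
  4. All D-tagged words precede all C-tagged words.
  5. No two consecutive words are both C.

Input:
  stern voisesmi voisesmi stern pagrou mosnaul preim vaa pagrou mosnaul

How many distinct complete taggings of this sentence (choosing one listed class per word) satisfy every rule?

Candidates per position — 1:stern {D,C}; 2:voisesmi {C,A}; 3:voisesmi {C,A}; 4:stern {D,C}; 5:pagrou {N}; 6:mosnaul {R,A}; 7:preim {D}; 8:vaa {D}; 9:pagrou {N}; 10:mosnaul {R,A}.
There are 64 candidate sequences in total.
The sequences that satisfy every rule: D A A D N R D D N R.
Count = 1.

1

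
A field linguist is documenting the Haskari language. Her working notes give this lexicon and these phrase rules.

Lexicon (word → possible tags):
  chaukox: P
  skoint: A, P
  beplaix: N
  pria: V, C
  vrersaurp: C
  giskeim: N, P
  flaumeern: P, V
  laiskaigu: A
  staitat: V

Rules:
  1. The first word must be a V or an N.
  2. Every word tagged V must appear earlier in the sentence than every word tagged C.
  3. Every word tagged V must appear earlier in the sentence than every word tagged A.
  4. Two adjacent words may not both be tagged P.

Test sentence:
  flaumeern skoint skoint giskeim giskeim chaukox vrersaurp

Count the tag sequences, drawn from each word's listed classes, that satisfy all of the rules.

5

Candidates per position — 1:flaumeern {P,V}; 2:skoint {A,P}; 3:skoint {A,P}; 4:giskeim {N,P}; 5:giskeim {N,P}; 6:chaukox {P}; 7:vrersaurp {C}.
There are 32 candidate sequences in total.
The sequences that satisfy every rule: V A A N N P C; V A A P N P C; V A P N N P C; V P A N N P C; V P A P N P C.
Count = 5.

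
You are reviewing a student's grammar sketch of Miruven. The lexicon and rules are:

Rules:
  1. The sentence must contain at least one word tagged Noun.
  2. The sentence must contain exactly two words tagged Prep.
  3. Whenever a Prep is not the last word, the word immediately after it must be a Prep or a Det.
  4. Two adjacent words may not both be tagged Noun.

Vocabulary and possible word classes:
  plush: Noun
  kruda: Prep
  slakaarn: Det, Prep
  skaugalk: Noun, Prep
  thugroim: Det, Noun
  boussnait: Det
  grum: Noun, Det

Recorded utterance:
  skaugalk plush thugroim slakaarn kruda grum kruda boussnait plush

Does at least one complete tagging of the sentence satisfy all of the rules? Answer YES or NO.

NO

Candidates per position — 1:skaugalk {Noun,Prep}; 2:plush {Noun}; 3:thugroim {Det,Noun}; 4:slakaarn {Det,Prep}; 5:kruda {Prep}; 6:grum {Noun,Det}; 7:kruda {Prep}; 8:boussnait {Det}; 9:plush {Noun}.
Every candidate sequence violates at least one rule; no consistent tagging exists.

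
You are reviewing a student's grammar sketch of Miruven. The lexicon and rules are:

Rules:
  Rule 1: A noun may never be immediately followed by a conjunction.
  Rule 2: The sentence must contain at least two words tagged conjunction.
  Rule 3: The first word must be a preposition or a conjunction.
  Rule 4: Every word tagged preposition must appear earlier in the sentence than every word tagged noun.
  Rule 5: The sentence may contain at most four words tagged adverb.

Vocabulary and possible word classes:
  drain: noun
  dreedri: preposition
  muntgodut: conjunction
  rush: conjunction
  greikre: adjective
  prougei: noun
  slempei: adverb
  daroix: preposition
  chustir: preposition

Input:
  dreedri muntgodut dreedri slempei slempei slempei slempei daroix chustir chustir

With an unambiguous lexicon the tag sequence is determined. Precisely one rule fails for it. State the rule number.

Fixed tagging: preposition conjunction preposition adverb adverb adverb adverb preposition preposition preposition.
Checking each rule: R1 ok, R2 fails, R3 ok, R4 ok, R5 ok.
Only rule 2 fails.

2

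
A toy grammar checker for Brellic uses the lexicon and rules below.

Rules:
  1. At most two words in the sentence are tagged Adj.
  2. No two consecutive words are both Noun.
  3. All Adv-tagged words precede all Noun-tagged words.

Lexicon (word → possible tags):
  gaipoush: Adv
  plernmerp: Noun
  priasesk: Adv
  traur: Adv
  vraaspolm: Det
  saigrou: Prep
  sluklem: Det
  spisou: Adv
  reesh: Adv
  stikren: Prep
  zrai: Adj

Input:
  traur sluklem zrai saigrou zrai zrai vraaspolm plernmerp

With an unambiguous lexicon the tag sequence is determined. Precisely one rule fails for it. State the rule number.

1

Fixed tagging: Adv Det Adj Prep Adj Adj Det Noun.
Checking each rule: R1 fail, R2 pass, R3 pass.
Only rule 1 fails.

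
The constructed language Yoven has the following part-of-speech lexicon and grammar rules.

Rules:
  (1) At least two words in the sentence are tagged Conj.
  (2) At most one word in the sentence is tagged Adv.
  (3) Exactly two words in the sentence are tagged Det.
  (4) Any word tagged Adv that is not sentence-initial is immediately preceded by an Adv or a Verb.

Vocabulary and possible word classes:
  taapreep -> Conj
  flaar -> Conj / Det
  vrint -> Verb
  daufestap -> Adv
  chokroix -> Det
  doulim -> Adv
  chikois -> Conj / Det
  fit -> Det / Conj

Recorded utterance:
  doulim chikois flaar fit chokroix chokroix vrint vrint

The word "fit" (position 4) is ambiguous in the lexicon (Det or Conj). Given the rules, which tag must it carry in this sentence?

Conj

Candidates per position — 1:doulim {Adv}; 2:chikois {Conj,Det}; 3:flaar {Conj,Det}; 4:fit {Det,Conj}; 5:chokroix {Det}; 6:chokroix {Det}; 7:vrint {Verb}; 8:vrint {Verb}.
At position 2, choosing Det makes rule 3 impossible to satisfy; hence Conj.
At position 3, choosing Det makes rule 3 impossible to satisfy; hence Conj.
At position 4, choosing Det makes rule 3 impossible to satisfy; hence Conj.
That leaves exactly one tagging: Adv Conj Conj Conj Det Det Verb Verb.
Verifying each rule — rule 1 satisfied; rule 2 satisfied; rule 3 satisfied; rule 4 satisfied.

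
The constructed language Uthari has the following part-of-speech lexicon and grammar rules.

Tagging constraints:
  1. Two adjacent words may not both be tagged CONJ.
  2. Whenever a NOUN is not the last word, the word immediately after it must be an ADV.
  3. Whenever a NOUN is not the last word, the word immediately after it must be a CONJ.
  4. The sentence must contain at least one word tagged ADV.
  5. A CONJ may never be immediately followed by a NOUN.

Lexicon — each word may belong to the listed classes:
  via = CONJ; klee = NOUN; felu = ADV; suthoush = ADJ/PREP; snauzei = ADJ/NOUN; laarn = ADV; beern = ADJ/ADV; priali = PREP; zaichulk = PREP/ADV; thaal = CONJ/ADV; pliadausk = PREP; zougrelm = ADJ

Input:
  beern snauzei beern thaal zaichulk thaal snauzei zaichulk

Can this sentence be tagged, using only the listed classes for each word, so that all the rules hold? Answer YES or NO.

YES

Candidates per position — 1:beern {ADJ,ADV}; 2:snauzei {ADJ,NOUN}; 3:beern {ADJ,ADV}; 4:thaal {CONJ,ADV}; 5:zaichulk {PREP,ADV}; 6:thaal {CONJ,ADV}; 7:snauzei {ADJ,NOUN}; 8:zaichulk {PREP,ADV}.
One satisfying assignment: ADJ ADJ ADV CONJ PREP ADV ADJ PREP.
Check: rule 1 holds; rule 2 holds; rule 3 holds; rule 4 holds; rule 5 holds.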